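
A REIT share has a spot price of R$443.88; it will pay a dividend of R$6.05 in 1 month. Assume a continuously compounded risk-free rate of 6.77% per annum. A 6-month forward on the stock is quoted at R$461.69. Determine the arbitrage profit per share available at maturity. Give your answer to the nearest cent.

PV(dividends) I = 6.05·e^(−0.0677·1/12) = 6.0160
Fair forward F* = (S − I)·e^(rT) = (443.88 − 6.0160)·e^0.033850 = 437.8640 × 1.034429 = 452.9392
Market R$461.69 > fair 452.9392: forward overpriced → cash-and-carry (borrow at r, buy the stock and collect the dividends, short the forward).
Profit at T = |F_mkt − F*| = |461.69 − 452.9392| = R$8.75 per share

R$8.75 per share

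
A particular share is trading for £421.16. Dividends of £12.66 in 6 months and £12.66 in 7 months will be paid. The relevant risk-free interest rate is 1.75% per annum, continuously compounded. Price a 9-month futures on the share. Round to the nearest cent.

PV(dividends) I = 12.66·e^(−0.0175·6/12) + 12.66·e^(−0.0175·7/12)
I = 12.5497 + 12.5314 = 25.0811
F = (S − I)·e^(rT) = (421.16 − 25.0811) · e^(0.0175·9/12)
= 396.0789 · e^0.013125 = 396.0789 × 1.013212 = £401.31

£401.31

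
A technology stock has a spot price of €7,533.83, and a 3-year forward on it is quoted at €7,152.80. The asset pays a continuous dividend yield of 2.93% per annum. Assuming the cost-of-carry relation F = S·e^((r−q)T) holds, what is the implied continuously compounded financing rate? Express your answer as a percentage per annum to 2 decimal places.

1.20%

From F = S·e^((r−q)T): (r − q) = ln(F/S)/T
ln(7152.80/7533.83) = ln(0.949424) = -0.051900
(r − q) = -0.051900 / (3) = -0.017300
r = ln(F/S)/T + q = -0.017300 + 0.0293 = 0.012000
r = 1.20%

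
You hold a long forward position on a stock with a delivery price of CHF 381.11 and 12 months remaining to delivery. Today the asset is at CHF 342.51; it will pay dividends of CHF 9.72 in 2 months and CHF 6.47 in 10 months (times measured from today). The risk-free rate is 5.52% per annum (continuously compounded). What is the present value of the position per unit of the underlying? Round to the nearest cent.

PV(remaining dividends) I = 9.72·e^(−0.0552·2/12) + 6.47·e^(−0.0552·10/12) = 15.8101
Current forward F = (S − I)·e^(rT) = (342.51 − 15.8101)·e^(0.0552·12/12) = 326.6999 × 1.056752 = 345.2408
Value (long) = (F − K)·e^(−rT) = (345.2408 − 381.11) × 0.946296 = -33.9429
Value = -CHF 33.94

-CHF 33.94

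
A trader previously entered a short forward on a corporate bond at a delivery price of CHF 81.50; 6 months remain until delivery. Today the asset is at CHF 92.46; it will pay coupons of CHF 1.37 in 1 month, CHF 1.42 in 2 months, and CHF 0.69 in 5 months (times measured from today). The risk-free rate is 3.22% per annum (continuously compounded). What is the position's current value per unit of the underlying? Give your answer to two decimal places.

PV(remaining coupons) I = 1.37·e^(−0.0322·1/12) + 1.42·e^(−0.0322·2/12) + 0.69·e^(−0.0322·5/12) = 3.4595
Current forward F = (S − I)·e^(rT) = (92.46 − 3.4595)·e^(0.0322·6/12) = 89.0005 × 1.016230 = 90.4450
Value (long) = (F − K)·e^(−rT) = (90.4450 − 81.50) × 0.984029 = 8.8021
Short position value = −(long value) = -CHF 8.80

-CHF 8.80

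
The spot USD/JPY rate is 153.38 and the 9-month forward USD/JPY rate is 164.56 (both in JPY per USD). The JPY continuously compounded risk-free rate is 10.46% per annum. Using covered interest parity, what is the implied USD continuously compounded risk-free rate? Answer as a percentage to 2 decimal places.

1.08%

F = S·e^((r_JPY − r_USD)T) ⇒ r_USD = r_JPY − ln(F/S)/T
ln(164.56/153.38) = 0.070357; /(9/12) = 0.093809
r_USD = 0.1046 − 0.093809 = 0.010791
r_USD = 1.08%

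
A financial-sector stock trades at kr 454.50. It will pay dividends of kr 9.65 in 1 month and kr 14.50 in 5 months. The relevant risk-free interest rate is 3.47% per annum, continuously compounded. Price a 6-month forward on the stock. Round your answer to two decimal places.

PV(dividends) I = 9.65·e^(−0.0347·1/12) + 14.50·e^(−0.0347·5/12)
I = 9.6221 + 14.2919 = 23.9140
F = (S − I)·e^(rT) = (454.50 − 23.9140) · e^(0.0347·6/12)
= 430.5860 · e^0.017350 = 430.5860 × 1.017501 = kr 438.12

kr 438.12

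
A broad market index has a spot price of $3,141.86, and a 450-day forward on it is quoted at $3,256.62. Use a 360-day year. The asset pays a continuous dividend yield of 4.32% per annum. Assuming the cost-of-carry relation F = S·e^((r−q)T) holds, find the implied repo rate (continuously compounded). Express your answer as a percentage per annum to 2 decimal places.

7.19%

From F = S·e^((r−q)T): (r − q) = ln(F/S)/T
ln(3256.62/3141.86) = ln(1.036526) = 0.035875
(r − q) = 0.035875 / (450/360) = 0.028700
r = ln(F/S)/T + q = 0.028700 + 0.0432 = 0.071900
r = 7.19%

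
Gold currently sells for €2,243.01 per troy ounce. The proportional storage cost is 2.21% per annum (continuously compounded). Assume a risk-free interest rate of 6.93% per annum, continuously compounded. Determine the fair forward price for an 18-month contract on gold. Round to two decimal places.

Net carry = r + u − y = 0.0693 + 0.0221 − 0.0000 = 0.0914
F = S·e^((r+u−y)T) = 2243.01 · e^(0.0914 × 18/12) = 2243.01 · e^0.13710000
= 2243.01 × 1.14694284 = €2,572.60 per troy ounce

€2,572.60 per troy ounce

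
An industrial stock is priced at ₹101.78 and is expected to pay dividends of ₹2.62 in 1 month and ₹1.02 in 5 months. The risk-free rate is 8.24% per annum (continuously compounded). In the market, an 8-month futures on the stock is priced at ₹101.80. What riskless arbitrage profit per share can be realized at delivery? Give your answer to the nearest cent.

₹1.94 per share

PV(dividends) I = 2.62·e^(−0.0824·1/12) + 1.02·e^(−0.0824·5/12) = 3.5876
Fair futures F* = (S − I)·e^(rT) = (101.78 − 3.5876)·e^0.054933 = 98.1924 × 1.056470 = 103.7373
Market ₹101.80 < fair 103.7373: forward underpriced → reverse cash-and-carry (short the stock, invest proceeds at r, pay the dividends, go long the forward).
Profit at T = |F_mkt − F*| = |101.80 − 103.7373| = ₹1.94 per share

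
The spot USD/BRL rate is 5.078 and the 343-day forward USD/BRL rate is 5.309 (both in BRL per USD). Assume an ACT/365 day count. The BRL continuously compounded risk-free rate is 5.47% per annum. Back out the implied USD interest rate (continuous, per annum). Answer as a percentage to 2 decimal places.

0.74%

F = S·e^((r_BRL − r_USD)T) ⇒ r_USD = r_BRL − ln(F/S)/T
ln(5.309/5.078) = 0.044486; /(343/365) = 0.047339
r_USD = 0.0547 − 0.047339 = 0.007361
r_USD = 0.74%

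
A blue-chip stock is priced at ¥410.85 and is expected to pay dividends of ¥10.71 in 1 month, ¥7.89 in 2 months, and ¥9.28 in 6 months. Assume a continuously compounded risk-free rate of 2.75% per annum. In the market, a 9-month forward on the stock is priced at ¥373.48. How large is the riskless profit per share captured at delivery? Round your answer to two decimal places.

PV(dividends) I = 10.71·e^(−0.0275·1/12) + 7.89·e^(−0.0275·2/12) + 9.28·e^(−0.0275·6/12) = 27.6927
Fair forward F* = (S − I)·e^(rT) = (410.85 − 27.6927)·e^0.020625 = 383.1573 × 1.020839 = 391.1419
Market ¥373.48 < fair 391.1419: forward underpriced → reverse cash-and-carry (short the stock, invest proceeds at r, pay the dividends, go long the forward).
Profit at T = |F_mkt − F*| = |373.48 − 391.1419| = ¥17.66 per share

¥17.66 per share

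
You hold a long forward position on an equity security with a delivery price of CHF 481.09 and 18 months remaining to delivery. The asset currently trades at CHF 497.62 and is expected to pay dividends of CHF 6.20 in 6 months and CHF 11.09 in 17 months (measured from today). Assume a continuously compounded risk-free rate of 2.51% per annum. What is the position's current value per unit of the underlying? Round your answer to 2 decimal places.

PV(remaining dividends) I = 6.20·e^(−0.0251·6/12) + 11.09·e^(−0.0251·17/12) = 16.8253
Current forward F = (S − I)·e^(rT) = (497.62 − 16.8253)·e^(0.0251·18/12) = 480.7947 × 1.038368 = 499.2418
Value (long) = (F − K)·e^(−rT) = (499.2418 − 481.09) × 0.963050 = 17.4811
Value = CHF 17.48

CHF 17.48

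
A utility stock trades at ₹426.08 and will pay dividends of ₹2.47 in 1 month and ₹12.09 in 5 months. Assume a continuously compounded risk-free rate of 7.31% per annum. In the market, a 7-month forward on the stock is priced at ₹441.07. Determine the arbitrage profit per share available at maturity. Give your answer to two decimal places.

PV(dividends) I = 2.47·e^(−0.0731·1/12) + 12.09·e^(−0.0731·5/12) = 14.1823
Fair forward F* = (S − I)·e^(rT) = (426.08 − 14.1823)·e^0.042642 = 411.8977 × 1.043564 = 429.8416
Market ₹441.07 > fair 429.8416: forward overpriced → cash-and-carry (borrow at r, buy the stock and collect the dividends, short the forward).
Profit at T = |F_mkt − F*| = |441.07 − 429.8416| = ₹11.23 per share

₹11.23 per share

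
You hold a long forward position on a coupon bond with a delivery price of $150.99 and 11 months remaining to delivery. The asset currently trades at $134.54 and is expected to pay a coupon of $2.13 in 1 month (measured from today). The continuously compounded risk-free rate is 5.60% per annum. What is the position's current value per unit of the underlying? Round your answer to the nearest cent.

-$11.01

PV(remaining coupons) I = 2.13·e^(−0.0560·1/12) = 2.1201
Current forward F = (S − I)·e^(rT) = (134.54 − 2.1201)·e^(0.0560·11/12) = 132.4199 × 1.052674 = 139.3950
Value (long) = (F − K)·e^(−rT) = (139.3950 − 150.99) × 0.949962 = -11.0148
Value = -$11.01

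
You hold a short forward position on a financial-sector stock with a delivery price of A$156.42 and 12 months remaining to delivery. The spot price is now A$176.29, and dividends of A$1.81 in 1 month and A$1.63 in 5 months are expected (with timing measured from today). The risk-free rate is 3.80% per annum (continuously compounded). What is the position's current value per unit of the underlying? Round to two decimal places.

-A$22.29

PV(remaining dividends) I = 1.81·e^(−0.0380·1/12) + 1.63·e^(−0.0380·5/12) = 3.4087
Current forward F = (S − I)·e^(rT) = (176.29 − 3.4087)·e^(0.0380·12/12) = 172.8813 × 1.038731 = 179.5772
Value (long) = (F − K)·e^(−rT) = (179.5772 − 156.42) × 0.962713 = 22.2937
Short position value = −(long value) = -A$22.29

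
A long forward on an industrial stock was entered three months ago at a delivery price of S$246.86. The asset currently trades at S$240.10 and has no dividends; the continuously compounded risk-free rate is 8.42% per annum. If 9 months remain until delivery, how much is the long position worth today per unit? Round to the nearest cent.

Current fair forward for the remaining 9 months: F = S·e^(r·T), r = 0.0842
F = 240.10 · e^(0.0842 × 9/12) = 240.10 × 1.065187 = 255.7514
Value of long forward = (F − K)·e^(−rT) = (255.7514 − 246.86) · e^(−0.0842·9/12)
= 8.8914 × 0.938803 = 8.35

S$8.35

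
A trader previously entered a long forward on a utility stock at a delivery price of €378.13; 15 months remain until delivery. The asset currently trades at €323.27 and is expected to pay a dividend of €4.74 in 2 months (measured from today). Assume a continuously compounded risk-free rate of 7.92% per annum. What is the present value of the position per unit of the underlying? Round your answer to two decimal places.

-€23.90

PV(remaining dividends) I = 4.74·e^(−0.0792·2/12) = 4.6778
Current forward F = (S − I)·e^(rT) = (323.27 − 4.6778)·e^(0.0792·15/12) = 318.5922 × 1.104066 = 351.7468
Value (long) = (F − K)·e^(−rT) = (351.7468 − 378.13) × 0.905743 = -23.8964
Value = -€23.90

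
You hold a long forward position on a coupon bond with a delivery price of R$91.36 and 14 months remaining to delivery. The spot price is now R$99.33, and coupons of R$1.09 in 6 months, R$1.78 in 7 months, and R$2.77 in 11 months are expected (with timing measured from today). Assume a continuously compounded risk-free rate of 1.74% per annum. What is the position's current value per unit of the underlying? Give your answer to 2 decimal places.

PV(remaining coupons) I = 1.09·e^(−0.0174·6/12) + 1.78·e^(−0.0174·7/12) + 2.77·e^(−0.0174·11/12) = 5.5688
Current forward F = (S − I)·e^(rT) = (99.33 − 5.5688)·e^(0.0174·14/12) = 93.7612 × 1.020507 = 95.6840
Value (long) = (F − K)·e^(−rT) = (95.6840 − 91.36) × 0.979905 = 4.2371
Value = R$4.24

R$4.24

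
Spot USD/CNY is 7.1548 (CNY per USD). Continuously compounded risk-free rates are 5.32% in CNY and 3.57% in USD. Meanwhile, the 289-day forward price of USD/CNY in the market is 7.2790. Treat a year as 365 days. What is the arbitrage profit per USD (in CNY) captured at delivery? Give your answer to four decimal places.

Fair forward: F* = S·e^(carry·T), with carry = (r_CNY − r_USD) = 0.0532 − 0.0357 = 0.0175
F* = 7.1548 · e^(0.0175 × 289/365) = 7.1548 · e^0.013856 = 7.1548 × 1.013952 = 7.2546
Market 7.2790 > fair 7.2546: forward overpriced → cash-and-carry (buy spot, short the forward).
At maturity, profit = |F_mkt − F*| = |7.2790 − 7.2546| = 0.0244 per USD (in CNY)

0.0244 per USD (in CNY)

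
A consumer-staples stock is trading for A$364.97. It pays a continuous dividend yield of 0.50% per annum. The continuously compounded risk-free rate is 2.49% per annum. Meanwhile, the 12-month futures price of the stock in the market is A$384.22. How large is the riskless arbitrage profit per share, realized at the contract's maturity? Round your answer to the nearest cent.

A$11.91 per share

Fair futures: F* = S·e^(carry·T), with carry = (r − q) = 0.0249 − 0.0050 = 0.0199
F* = 364.97 · e^(0.0199 × 12/12) = 364.97 · e^0.019900 = 364.97 × 1.020099 = A$372.3055
Market A$384.22 > fair A$372.3055: forward overpriced → cash-and-carry (buy spot, short the forward).
At maturity, profit = |F_mkt − F*| = |384.22 − 372.3055| = A$11.91 per share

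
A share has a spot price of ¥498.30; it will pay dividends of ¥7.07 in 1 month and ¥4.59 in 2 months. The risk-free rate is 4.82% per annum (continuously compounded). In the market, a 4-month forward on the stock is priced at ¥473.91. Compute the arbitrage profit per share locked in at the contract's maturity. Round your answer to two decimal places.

¥20.68 per share

PV(dividends) I = 7.07·e^(−0.0482·1/12) + 4.59·e^(−0.0482·2/12) = 11.5949
Fair forward F* = (S − I)·e^(rT) = (498.30 − 11.5949)·e^0.016067 = 486.7051 × 1.016197 = 494.5883
Market ¥473.91 < fair 494.5883: forward underpriced → reverse cash-and-carry (short the stock, invest proceeds at r, pay the dividends, go long the forward).
Profit at T = |F_mkt − F*| = |473.91 − 494.5883| = ¥20.68 per share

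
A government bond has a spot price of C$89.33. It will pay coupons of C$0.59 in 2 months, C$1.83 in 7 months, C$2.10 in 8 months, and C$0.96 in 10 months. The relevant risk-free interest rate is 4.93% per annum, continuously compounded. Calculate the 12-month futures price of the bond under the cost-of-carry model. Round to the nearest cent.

PV(coupons) I = 0.59·e^(−0.0493·2/12) + 1.83·e^(−0.0493·7/12) + 2.10·e^(−0.0493·8/12) + 0.96·e^(−0.0493·10/12)
I = 0.5852 + 1.7781 + 2.0321 + 0.9214 = 5.3168
F = (S − I)·e^(rT) = (89.33 − 5.3168) · e^(0.0493·12/12)
= 84.0132 · e^0.049300 = 84.0132 × 1.050535 = C$88.26

C$88.26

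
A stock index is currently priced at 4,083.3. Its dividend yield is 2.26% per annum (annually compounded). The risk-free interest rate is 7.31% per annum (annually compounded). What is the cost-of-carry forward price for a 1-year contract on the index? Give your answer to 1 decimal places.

F = S · (1+r)^T / (1+q)^T
= 4083.3 × 1.073100 / 1.022600 = 4083.3 × 1.049384
F = 4,284.9

4,284.9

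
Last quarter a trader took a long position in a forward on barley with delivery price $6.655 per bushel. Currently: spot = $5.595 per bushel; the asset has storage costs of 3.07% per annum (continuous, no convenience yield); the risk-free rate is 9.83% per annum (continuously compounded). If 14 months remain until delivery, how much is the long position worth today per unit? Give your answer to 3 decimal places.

-$0.135 per bushel

Current fair forward for the remaining 14 months: F = S·e^((r + u)·T), (r + u) = 0.0983 + 0.0307 = 0.1290
F = 5.595 · e^(0.1290 × 14/12) = 5.595 × 1.162415 = 6.5037
Value of long forward = (F − K)·e^(−rT) = (6.5037 − 6.655) · e^(−0.0983·14/12)
= -0.1513 × 0.891648 = -0.135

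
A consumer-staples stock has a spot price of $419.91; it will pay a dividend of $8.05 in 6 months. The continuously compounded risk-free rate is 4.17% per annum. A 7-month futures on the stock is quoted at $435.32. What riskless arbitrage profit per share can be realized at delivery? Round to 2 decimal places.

$13.15 per share

PV(dividends) I = 8.05·e^(−0.0417·6/12) = 7.8839
Fair futures F* = (S − I)·e^(rT) = (419.91 − 7.8839)·e^0.024325 = 412.0261 × 1.024623 = 422.1714
Market $435.32 > fair 422.1714: forward overpriced → cash-and-carry (borrow at r, buy the stock and collect the dividends, short the forward).
Profit at T = |F_mkt − F*| = |435.32 − 422.1714| = $13.15 per share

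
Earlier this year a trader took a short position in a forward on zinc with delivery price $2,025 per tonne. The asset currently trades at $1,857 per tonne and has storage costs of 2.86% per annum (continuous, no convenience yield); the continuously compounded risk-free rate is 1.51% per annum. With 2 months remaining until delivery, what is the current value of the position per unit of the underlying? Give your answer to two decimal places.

Current fair forward for the remaining 2 months: F = S·e^((r + u)·T), (r + u) = 0.0151 + 0.0286 = 0.0437
F = 1857 · e^(0.0437 × 2/12) = 1857 × 1.00730992 = 1870.5745
Value of long forward = (F − K)·e^(−rT) = (1870.5745 − 2025) · e^(−0.0151·2/12)
= -154.4255 × 0.99748650 = -154.04
Short position value = −(long value) = $154.04

$154.04 per tonne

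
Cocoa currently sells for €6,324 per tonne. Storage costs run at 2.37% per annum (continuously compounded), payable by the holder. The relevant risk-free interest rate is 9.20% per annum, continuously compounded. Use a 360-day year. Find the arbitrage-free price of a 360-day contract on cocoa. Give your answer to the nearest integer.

€7,100 per tonne

Net carry = r + u − y = 0.0920 + 0.0237 − 0.0000 = 0.1157
F = S·e^((r+u−y)T) = 6324 · e^(0.1157 × 360/360) = 6324 · e^0.115700
= 6324 × 1.122659 = €7,100 per tonne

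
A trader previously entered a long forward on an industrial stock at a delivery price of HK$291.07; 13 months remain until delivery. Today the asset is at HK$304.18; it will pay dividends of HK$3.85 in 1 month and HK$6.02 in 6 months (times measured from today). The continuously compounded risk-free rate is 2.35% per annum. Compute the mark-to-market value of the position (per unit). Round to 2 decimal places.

HK$10.63

PV(remaining dividends) I = 3.85·e^(−0.0235·1/12) + 6.02·e^(−0.0235·6/12) = 9.7921
Current forward F = (S − I)·e^(rT) = (304.18 − 9.7921)·e^(0.0235·13/12) = 294.3879 × 1.025785 = 301.9787
Value (long) = (F − K)·e^(−rT) = (301.9787 − 291.07) × 0.974863 = 10.6345
Value = HK$10.63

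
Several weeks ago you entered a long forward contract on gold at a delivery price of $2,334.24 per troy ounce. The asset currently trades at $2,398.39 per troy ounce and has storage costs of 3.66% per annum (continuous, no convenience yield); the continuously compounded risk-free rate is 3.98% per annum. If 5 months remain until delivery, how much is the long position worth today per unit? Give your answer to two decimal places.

Current fair forward for the remaining 5 months: F = S·e^((r + u)·T), (r + u) = 0.0398 + 0.0366 = 0.0764
F = 2398.39 · e^(0.0764 × 5/12) = 2398.39 × 1.03234543 = 2475.9670
Value of long forward = (F − K)·e^(−rT) = (2475.9670 − 2334.24) · e^(−0.0398·5/12)
= 141.7270 × 0.98355341 = 139.40

$139.40 per troy ounce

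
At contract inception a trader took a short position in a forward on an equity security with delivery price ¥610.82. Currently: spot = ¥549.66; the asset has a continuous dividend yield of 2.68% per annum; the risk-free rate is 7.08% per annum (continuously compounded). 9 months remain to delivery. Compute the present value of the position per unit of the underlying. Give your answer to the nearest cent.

¥40.51

Current fair forward for the remaining 9 months: F = S·e^((r − q)·T), (r − q) = 0.0708 − 0.0268 = 0.0440
F = 549.66 · e^(0.0440 × 9/12) = 549.66 × 1.033551 = 568.1016
Value of long forward = (F − K)·e^(−rT) = (568.1016 − 610.82) · e^(−0.0708·9/12)
= -42.7184 × 0.948285 = -40.51
Short position value = −(long value) = ¥40.51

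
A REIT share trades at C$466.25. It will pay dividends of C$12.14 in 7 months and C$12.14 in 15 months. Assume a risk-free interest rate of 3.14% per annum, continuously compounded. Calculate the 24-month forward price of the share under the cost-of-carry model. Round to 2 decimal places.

C$471.35

PV(dividends) I = 12.14·e^(−0.0314·7/12) + 12.14·e^(−0.0314·15/12)
I = 11.9197 + 11.6727 = 23.5924
F = (S − I)·e^(rT) = (466.25 − 23.5924) · e^(0.0314·24/12)
= 442.6576 · e^0.062800 = 442.6576 × 1.064814 = C$471.35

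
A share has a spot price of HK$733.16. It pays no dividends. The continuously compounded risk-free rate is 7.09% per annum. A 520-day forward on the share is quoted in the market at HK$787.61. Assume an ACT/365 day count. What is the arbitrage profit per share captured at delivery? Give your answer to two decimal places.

Fair forward: F* = S·e^(carry·T), with carry = r = 0.0709
F* = 733.16 · e^(0.0709 × 520/365) = 733.16 · e^0.101008 = 733.16 × 1.106285 = HK$811.0839
Market HK$787.61 < fair HK$811.0839: forward underpriced → reverse cash-and-carry (short spot, go long the forward).
At maturity, profit = |F_mkt − F*| = |787.61 − 811.0839| = HK$23.47 per share

HK$23.47 per share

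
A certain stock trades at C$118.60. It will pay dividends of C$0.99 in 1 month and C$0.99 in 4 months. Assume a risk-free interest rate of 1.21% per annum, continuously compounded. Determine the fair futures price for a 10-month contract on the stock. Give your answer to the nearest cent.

PV(dividends) I = 0.99·e^(−0.0121·1/12) + 0.99·e^(−0.0121·4/12)
I = 0.9890 + 0.9860 = 1.9750
F = (S − I)·e^(rT) = (118.60 − 1.9750) · e^(0.0121·10/12)
= 116.6250 · e^0.010083 = 116.6250 × 1.010134 = C$117.81

C$117.81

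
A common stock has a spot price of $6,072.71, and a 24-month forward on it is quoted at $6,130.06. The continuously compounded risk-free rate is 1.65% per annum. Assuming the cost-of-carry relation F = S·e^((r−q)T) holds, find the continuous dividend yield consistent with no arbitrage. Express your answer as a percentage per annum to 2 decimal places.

1.18%

From F = S·e^((r−q)T): (r − q) = ln(F/S)/T
ln(6130.06/6072.71) = ln(1.009444) = 0.009400
(r − q) = 0.009400 / (24/12) = 0.004700
q = r − ln(F/S)/T = 0.0165 − 0.004700 = 0.011800
q = 1.18%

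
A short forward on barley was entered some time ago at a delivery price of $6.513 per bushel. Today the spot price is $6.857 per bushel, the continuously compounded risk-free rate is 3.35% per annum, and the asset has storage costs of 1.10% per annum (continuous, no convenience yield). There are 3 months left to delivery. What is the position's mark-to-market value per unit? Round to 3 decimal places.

Current fair forward for the remaining 3 months: F = S·e^((r + u)·T), (r + u) = 0.0335 + 0.0110 = 0.0445
F = 6.857 · e^(0.0445 × 3/12) = 6.857 × 1.011187 = 6.9337
Value of long forward = (F − K)·e^(−rT) = (6.9337 − 6.513) · e^(−0.0335·3/12)
= 0.4207 × 0.991660 = 0.417
Short position value = −(long value) = -$0.417

-$0.417 per bushel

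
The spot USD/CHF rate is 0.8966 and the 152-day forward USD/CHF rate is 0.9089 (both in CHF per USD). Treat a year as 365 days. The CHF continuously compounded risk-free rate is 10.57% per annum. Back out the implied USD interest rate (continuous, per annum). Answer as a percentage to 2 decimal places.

F = S·e^((r_CHF − r_USD)T) ⇒ r_USD = r_CHF − ln(F/S)/T
ln(0.9089/0.8966) = 0.013625; /(152/365) = 0.032718
r_USD = 0.1057 − 0.032718 = 0.072982
r_USD = 7.30%

7.30%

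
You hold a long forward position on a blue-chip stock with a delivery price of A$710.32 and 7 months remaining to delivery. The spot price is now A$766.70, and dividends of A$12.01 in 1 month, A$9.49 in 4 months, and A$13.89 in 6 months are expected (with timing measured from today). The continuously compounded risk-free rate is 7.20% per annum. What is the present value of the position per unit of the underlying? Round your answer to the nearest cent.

A$50.99

PV(remaining dividends) I = 12.01·e^(−0.0720·1/12) + 9.49·e^(−0.0720·4/12) + 13.89·e^(−0.0720·6/12) = 34.6020
Current forward F = (S − I)·e^(rT) = (766.70 − 34.6020)·e^(0.0720·7/12) = 732.0980 × 1.042894 = 763.5006
Value (long) = (F − K)·e^(−rT) = (763.5006 − 710.32) × 0.958870 = 50.9933
Value = A$50.99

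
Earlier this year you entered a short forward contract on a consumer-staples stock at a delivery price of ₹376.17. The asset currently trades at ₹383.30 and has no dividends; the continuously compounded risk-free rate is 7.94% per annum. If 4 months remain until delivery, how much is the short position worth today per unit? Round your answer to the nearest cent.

Current fair forward for the remaining 4 months: F = S·e^(r·T), r = 0.0794
F = 383.30 · e^(0.0794 × 4/12) = 383.30 × 1.026820 = 393.5801
Value of long forward = (F − K)·e^(−rT) = (393.5801 − 376.17) · e^(−0.0794·4/12)
= 17.4101 × 0.973881 = 16.96
Short position value = −(long value) = -₹16.96

-₹16.96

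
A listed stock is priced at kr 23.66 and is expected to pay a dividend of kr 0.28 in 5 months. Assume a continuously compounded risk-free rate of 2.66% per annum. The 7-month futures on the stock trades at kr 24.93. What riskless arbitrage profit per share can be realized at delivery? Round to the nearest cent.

PV(dividends) I = 0.28·e^(−0.0266·5/12) = 0.2769
Fair futures F* = (S − I)·e^(rT) = (23.66 − 0.2769)·e^0.015517 = 23.3831 × 1.015638 = 23.7488
Market kr 24.93 > fair 23.7488: forward overpriced → cash-and-carry (borrow at r, buy the stock and collect the dividends, short the forward).
Profit at T = |F_mkt − F*| = |24.93 − 23.7488| = kr 1.18 per share

kr 1.18 per share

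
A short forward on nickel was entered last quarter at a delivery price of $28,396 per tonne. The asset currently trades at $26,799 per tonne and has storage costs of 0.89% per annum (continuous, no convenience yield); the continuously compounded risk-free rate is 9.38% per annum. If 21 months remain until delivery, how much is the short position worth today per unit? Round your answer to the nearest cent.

-$3122.40 per tonne

Current fair forward for the remaining 21 months: F = S·e^((r + u)·T), (r + u) = 0.0938 + 0.0089 = 0.1027
F = 26799 · e^(0.1027 × 21/12) = 26799 × 1.19688817 = 32075.4061
Value of long forward = (F − K)·e^(−rT) = (32075.4061 − 28396) · e^(−0.0938·21/12)
= 3679.4061 × 0.84861472 = 3122.40
Short position value = −(long value) = -$3122.40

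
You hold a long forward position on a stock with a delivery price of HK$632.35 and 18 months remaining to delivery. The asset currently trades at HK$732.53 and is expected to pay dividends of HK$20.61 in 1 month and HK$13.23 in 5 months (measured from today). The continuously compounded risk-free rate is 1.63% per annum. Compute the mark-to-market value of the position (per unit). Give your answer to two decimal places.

HK$81.73

PV(remaining dividends) I = 20.61·e^(−0.0163·1/12) + 13.23·e^(−0.0163·5/12) = 33.7225
Current forward F = (S − I)·e^(rT) = (732.53 − 33.7225)·e^(0.0163·18/12) = 698.8075 × 1.024751 = 716.1037
Value (long) = (F − K)·e^(−rT) = (716.1037 − 632.35) × 0.975846 = 81.7307
Value = HK$81.73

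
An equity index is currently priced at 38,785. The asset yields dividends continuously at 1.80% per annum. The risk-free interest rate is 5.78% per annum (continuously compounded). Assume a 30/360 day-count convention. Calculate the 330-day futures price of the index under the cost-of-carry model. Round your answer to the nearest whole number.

40,226

F = S·e^((r − q)T) = 38785 · e^((0.0578 − 0.0180) × 330/360)
= 38785 · e^0.036483 = 38785 × 1.037157
F = 40,226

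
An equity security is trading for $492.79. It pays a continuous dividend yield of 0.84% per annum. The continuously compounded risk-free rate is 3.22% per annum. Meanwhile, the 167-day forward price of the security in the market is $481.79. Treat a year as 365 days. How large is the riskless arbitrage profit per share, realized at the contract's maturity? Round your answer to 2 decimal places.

Fair forward: F* = S·e^(carry·T), with carry = (r − q) = 0.0322 − 0.0084 = 0.0238
F* = 492.79 · e^(0.0238 × 167/365) = 492.79 · e^0.010889 = 492.79 × 1.010949 = $498.1856
Market $481.79 < fair $498.1856: forward underpriced → reverse cash-and-carry (short spot, go long the forward).
At maturity, profit = |F_mkt − F*| = |481.79 − 498.1856| = $16.40 per share

$16.40 per share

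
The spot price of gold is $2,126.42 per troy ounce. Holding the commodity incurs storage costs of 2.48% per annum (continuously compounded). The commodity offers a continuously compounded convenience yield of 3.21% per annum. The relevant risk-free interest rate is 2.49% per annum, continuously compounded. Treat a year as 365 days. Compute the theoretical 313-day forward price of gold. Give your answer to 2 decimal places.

$2,158.76 per troy ounce

Net carry = r + u − y = 0.0249 + 0.0248 − 0.0321 = 0.0176
F = S·e^((r+u−y)T) = 2126.42 · e^(0.0176 × 313/365) = 2126.42 · e^0.01509260
= 2126.42 × 1.01520707 = $2,158.76 per troy ounce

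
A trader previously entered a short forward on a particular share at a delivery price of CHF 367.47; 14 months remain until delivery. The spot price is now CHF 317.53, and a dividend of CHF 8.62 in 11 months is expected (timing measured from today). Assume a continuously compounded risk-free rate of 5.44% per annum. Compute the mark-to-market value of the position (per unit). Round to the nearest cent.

PV(remaining dividends) I = 8.62·e^(−0.0544·11/12) = 8.2007
Current forward F = (S − I)·e^(rT) = (317.53 − 8.2007)·e^(0.0544·14/12) = 309.3293 × 1.065524 = 329.5978
Value (long) = (F − K)·e^(−rT) = (329.5978 − 367.47) × 0.938505 = -35.5432
Short position value = −(long value) = CHF 35.54

CHF 35.54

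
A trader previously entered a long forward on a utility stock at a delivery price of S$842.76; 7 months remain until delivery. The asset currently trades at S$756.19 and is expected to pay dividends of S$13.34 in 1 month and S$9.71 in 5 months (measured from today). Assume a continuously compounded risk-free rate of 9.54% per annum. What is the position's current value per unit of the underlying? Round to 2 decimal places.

PV(remaining dividends) I = 13.34·e^(−0.0954·1/12) + 9.71·e^(−0.0954·5/12) = 22.5660
Current forward F = (S − I)·e^(rT) = (756.19 − 22.5660)·e^(0.0954·7/12) = 733.6240 × 1.057228 = 775.6078
Value (long) = (F − K)·e^(−rT) = (775.6078 − 842.76) × 0.945870 = -63.5173
Value = -S$63.52

-S$63.52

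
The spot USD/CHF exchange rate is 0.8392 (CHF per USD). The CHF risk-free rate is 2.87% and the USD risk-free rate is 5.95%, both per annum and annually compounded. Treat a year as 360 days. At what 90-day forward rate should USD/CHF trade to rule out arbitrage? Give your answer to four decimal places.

0.8330

By covered interest parity, F = S · (1+r_CHF)^T / (1+r_USD)^T
= 0.8392 × 1.007099 / 1.014554 = 0.8392 × 0.992652
F = 0.8330 CHF per USD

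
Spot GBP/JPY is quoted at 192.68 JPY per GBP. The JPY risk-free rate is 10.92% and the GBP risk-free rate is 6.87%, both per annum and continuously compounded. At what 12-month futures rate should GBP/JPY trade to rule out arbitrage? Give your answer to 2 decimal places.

F = S·e^((r_JPY − r_GBP)T) = 192.68 · e^((0.1092 − 0.0687) × 12/12)
= 192.68 · e^0.040500 = 192.68 × 1.041331
F = 200.64 JPY per GBP

200.64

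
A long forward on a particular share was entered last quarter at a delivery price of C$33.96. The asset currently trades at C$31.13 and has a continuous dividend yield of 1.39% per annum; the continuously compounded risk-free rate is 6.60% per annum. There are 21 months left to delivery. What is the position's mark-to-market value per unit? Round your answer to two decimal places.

C$0.13

Current fair forward for the remaining 21 months: F = S·e^((r − q)·T), (r − q) = 0.0660 − 0.0139 = 0.0521
F = 31.13 · e^(0.0521 × 21/12) = 31.13 × 1.095461 = 34.1017
Value of long forward = (F − K)·e^(−rT) = (34.1017 − 33.96) · e^(−0.0660·21/12)
= 0.1417 × 0.890921 = 0.13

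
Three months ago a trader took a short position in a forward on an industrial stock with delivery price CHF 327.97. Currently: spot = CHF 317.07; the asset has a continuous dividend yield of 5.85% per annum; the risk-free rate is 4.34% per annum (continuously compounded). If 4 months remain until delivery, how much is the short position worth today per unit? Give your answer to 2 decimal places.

CHF 12.31

Current fair forward for the remaining 4 months: F = S·e^((r − q)·T), (r − q) = 0.0434 − 0.0585 = -0.0151
F = 317.07 · e^(-0.0151 × 4/12) = 317.07 × 0.994979 = 315.4780
Value of long forward = (F − K)·e^(−rT) = (315.4780 − 327.97) · e^(−0.0434·4/12)
= -12.4920 × 0.985637 = -12.31
Short position value = −(long value) = CHF 12.31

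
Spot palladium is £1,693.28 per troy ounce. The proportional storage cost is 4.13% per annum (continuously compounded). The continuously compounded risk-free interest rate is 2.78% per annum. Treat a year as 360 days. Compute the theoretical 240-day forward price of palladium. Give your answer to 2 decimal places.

£1,773.11 per troy ounce

Net carry = r + u − y = 0.0278 + 0.0413 − 0.0000 = 0.0691
F = S·e^((r+u−y)T) = 1693.28 · e^(0.0691 × 240/360) = 1693.28 · e^0.04606667
= 1693.28 × 1.04714422 = £1,773.11 per troy ounce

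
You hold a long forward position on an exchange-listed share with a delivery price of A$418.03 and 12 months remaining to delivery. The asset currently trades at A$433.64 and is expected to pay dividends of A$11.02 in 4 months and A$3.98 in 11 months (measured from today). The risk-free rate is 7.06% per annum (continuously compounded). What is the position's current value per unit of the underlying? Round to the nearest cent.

A$29.61

PV(remaining dividends) I = 11.02·e^(−0.0706·4/12) + 3.98·e^(−0.0706·11/12) = 14.4943
Current forward F = (S − I)·e^(rT) = (433.64 − 14.4943)·e^(0.0706·12/12) = 419.1457 × 1.073152 = 449.8070
Value (long) = (F − K)·e^(−rT) = (449.8070 − 418.03) × 0.931835 = 29.6109
Value = A$29.61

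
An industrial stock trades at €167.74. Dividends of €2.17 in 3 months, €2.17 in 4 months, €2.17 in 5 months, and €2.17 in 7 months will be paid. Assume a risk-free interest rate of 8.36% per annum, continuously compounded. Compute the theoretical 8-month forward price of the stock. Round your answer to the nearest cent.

PV(dividends) I = 2.17·e^(−0.0836·3/12) + 2.17·e^(−0.0836·4/12) + 2.17·e^(−0.0836·5/12) + 2.17·e^(−0.0836·7/12)
I = 2.1251 + 2.1104 + 2.0957 + 2.0667 = 8.3979
F = (S − I)·e^(rT) = (167.74 − 8.3979) · e^(0.0836·8/12)
= 159.3421 · e^0.055733 = 159.3421 × 1.057315 = €168.47

€168.47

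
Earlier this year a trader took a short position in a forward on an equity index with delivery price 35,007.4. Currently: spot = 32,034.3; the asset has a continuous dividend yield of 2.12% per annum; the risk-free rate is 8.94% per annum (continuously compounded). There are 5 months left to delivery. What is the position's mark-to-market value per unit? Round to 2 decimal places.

1974.79

Current fair forward for the remaining 5 months: F = S·e^((r − q)·T), (r − q) = 0.0894 − 0.0212 = 0.0682
F = 32034.3 · e^(0.0682 × 5/12) = 32034.3 × 1.02882427 = 32957.6653
Value of long forward = (F − K)·e^(−rT) = (32957.6653 − 35007.4) · e^(−0.0894·5/12)
= -2049.7347 × 0.96343525 = -1974.79
Short position value = −(long value) = 1974.79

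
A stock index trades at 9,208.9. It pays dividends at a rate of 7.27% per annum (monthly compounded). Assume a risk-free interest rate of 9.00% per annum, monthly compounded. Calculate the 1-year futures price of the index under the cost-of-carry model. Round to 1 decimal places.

9,368.5

F = S · (1+r/12)^(12T) / (1+q/12)^(12T)
= 9208.9 × 1.093807 / 1.075172 = 9208.9 × 1.017332
F = 9,368.5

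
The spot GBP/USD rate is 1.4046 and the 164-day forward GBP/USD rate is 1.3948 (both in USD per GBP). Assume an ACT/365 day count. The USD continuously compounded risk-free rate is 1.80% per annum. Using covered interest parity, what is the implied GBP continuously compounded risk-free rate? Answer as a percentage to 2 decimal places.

F = S·e^((r_USD − r_GBP)T) ⇒ r_GBP = r_USD − ln(F/S)/T
ln(1.3948/1.4046) = -0.007002; /(164/365) = -0.015584
r_GBP = 0.0180 + 0.015584 = 0.033584
r_GBP = 3.36%

3.36%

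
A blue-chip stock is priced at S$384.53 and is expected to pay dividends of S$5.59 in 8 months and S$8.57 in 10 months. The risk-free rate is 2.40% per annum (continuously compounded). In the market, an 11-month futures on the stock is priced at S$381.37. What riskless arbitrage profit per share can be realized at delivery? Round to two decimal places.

PV(dividends) I = 5.59·e^(−0.0240·8/12) + 8.57·e^(−0.0240·10/12) = 13.9016
Fair futures F* = (S − I)·e^(rT) = (384.53 − 13.9016)·e^0.022000 = 370.6284 × 1.022244 = 378.8727
Market S$381.37 > fair 378.8727: forward overpriced → cash-and-carry (borrow at r, buy the stock and collect the dividends, short the forward).
Profit at T = |F_mkt − F*| = |381.37 − 378.8727| = S$2.50 per share

S$2.50 per share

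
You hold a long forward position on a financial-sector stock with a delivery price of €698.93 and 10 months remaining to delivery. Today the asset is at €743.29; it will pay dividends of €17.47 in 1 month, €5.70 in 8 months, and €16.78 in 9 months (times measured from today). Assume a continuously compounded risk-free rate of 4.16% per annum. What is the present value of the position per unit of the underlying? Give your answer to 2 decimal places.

€28.96

PV(remaining dividends) I = 17.47·e^(−0.0416·1/12) + 5.70·e^(−0.0416·8/12) + 16.78·e^(−0.0416·9/12) = 39.2182
Current forward F = (S − I)·e^(rT) = (743.29 − 39.2182)·e^(0.0416·10/12) = 704.0718 × 1.035275 = 728.9079
Value (long) = (F − K)·e^(−rT) = (728.9079 − 698.93) × 0.965927 = 28.9565
Value = €28.96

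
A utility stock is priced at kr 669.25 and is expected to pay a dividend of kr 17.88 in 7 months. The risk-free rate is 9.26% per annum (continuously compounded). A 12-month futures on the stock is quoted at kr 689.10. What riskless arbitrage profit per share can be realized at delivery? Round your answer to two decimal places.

PV(dividends) I = 17.88·e^(−0.0926·7/12) = 16.9398
Fair futures F* = (S − I)·e^(rT) = (669.25 − 16.9398)·e^0.092600 = 652.3102 × 1.097023 = 715.5993
Market kr 689.10 < fair 715.5993: forward underpriced → reverse cash-and-carry (short the stock, invest proceeds at r, pay the dividends, go long the forward).
Profit at T = |F_mkt − F*| = |689.10 − 715.5993| = kr 26.50 per share

kr 26.50 per share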